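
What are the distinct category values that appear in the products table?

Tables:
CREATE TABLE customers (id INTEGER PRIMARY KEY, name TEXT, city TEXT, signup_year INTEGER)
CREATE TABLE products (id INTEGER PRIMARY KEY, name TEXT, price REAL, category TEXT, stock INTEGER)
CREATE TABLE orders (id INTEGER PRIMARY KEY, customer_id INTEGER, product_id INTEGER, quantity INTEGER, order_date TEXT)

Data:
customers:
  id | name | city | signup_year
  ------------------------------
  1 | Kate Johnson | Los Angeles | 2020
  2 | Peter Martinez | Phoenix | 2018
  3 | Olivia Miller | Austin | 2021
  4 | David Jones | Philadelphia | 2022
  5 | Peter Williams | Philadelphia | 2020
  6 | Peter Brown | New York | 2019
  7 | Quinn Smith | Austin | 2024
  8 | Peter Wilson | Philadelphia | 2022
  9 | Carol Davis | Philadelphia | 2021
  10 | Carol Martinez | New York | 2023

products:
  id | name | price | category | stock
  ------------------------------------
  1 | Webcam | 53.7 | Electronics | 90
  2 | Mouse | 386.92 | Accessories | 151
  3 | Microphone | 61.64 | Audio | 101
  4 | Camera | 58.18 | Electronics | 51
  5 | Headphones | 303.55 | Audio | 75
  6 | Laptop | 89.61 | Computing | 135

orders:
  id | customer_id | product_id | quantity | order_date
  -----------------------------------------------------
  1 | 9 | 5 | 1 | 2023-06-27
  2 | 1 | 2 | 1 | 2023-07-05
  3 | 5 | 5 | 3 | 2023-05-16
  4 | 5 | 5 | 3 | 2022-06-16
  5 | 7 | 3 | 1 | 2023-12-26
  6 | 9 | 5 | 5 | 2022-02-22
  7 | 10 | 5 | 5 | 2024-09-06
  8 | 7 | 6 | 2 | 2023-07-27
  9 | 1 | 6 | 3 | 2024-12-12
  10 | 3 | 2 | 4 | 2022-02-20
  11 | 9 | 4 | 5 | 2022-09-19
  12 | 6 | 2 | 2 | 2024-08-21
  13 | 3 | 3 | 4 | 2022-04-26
SELECT DISTINCT category FROM products

Execution result:
category
Electronics
Accessories
Audio
Computing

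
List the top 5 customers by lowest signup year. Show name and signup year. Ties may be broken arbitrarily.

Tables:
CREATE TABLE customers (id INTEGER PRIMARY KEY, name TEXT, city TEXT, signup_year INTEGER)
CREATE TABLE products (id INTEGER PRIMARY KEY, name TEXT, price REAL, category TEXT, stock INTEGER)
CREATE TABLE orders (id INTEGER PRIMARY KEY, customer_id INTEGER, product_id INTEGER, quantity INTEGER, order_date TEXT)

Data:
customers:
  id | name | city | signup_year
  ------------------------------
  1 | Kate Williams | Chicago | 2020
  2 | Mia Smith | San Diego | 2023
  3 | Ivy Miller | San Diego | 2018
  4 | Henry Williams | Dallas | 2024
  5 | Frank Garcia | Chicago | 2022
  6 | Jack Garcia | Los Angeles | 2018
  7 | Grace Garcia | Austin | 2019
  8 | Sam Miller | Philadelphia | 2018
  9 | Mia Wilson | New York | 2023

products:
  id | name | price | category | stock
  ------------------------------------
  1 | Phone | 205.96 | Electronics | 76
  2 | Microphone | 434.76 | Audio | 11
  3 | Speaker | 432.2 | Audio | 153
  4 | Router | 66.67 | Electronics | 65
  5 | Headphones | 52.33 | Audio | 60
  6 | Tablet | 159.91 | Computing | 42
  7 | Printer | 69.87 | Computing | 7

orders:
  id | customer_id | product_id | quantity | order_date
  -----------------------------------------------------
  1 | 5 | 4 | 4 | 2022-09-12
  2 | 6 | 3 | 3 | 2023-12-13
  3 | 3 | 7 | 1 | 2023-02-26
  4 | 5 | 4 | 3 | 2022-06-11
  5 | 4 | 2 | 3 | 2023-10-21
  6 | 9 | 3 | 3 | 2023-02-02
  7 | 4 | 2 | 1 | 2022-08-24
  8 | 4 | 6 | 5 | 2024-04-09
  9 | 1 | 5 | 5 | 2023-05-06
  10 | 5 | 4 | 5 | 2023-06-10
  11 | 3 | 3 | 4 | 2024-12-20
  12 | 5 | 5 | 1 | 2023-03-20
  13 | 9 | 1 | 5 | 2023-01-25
SELECT name, signup_year FROM customers ORDER BY signup_year ASC LIMIT 5

Execution result:
name | signup_year
Ivy Miller | 2018
Jack Garcia | 2018
Sam Miller | 2018
Grace Garcia | 2019
Kate Williams | 2020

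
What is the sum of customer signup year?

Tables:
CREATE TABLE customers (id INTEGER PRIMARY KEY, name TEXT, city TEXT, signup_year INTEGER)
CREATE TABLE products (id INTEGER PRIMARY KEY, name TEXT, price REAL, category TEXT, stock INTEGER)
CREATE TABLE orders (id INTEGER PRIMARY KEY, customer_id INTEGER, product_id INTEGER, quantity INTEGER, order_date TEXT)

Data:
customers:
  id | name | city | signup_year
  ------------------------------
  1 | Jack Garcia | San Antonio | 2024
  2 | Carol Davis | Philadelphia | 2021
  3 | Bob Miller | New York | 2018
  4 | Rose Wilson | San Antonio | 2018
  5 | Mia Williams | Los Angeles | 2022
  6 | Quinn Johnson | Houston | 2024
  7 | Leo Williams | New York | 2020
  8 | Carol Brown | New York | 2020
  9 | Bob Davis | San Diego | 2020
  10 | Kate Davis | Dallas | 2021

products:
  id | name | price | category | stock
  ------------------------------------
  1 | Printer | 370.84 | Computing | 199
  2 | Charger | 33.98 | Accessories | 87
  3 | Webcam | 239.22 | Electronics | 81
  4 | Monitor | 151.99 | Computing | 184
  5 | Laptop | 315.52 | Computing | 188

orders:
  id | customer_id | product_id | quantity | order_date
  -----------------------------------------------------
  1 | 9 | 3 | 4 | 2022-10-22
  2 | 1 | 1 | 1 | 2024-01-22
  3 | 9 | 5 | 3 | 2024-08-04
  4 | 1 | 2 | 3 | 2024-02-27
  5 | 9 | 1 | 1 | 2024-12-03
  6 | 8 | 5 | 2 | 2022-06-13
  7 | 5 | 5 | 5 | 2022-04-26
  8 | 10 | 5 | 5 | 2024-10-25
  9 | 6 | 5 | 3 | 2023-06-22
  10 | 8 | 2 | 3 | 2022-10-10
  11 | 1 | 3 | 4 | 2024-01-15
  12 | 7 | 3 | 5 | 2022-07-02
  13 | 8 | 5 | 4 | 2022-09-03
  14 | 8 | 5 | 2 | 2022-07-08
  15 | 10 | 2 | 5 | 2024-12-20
SELECT SUM(signup_year) FROM customers

Execution result:
20208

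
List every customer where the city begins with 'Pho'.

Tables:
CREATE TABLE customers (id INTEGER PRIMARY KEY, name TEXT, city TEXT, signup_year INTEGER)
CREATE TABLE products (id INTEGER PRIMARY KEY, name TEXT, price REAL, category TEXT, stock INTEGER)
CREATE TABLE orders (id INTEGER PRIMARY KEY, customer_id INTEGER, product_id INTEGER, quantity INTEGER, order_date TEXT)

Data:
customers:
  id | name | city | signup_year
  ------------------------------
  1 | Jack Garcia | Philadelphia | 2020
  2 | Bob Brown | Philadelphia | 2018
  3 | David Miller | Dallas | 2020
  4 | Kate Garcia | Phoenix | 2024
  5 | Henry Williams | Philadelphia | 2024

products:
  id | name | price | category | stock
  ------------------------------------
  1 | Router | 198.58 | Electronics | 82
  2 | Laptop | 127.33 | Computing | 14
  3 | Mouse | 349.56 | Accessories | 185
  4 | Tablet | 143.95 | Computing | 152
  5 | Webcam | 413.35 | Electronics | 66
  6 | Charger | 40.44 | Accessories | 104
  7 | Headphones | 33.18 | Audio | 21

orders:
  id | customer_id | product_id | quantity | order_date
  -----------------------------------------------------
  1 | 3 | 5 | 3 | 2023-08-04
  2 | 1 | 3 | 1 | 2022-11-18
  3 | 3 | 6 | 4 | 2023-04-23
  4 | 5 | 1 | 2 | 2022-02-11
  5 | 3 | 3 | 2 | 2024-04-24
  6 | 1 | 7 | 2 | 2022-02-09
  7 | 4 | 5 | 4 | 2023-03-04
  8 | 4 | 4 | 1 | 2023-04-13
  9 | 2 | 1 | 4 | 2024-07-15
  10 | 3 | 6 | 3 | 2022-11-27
SELECT name, city FROM customers WHERE city LIKE 'Pho%'

Execution result:
name | city
Kate Garcia | Phoenix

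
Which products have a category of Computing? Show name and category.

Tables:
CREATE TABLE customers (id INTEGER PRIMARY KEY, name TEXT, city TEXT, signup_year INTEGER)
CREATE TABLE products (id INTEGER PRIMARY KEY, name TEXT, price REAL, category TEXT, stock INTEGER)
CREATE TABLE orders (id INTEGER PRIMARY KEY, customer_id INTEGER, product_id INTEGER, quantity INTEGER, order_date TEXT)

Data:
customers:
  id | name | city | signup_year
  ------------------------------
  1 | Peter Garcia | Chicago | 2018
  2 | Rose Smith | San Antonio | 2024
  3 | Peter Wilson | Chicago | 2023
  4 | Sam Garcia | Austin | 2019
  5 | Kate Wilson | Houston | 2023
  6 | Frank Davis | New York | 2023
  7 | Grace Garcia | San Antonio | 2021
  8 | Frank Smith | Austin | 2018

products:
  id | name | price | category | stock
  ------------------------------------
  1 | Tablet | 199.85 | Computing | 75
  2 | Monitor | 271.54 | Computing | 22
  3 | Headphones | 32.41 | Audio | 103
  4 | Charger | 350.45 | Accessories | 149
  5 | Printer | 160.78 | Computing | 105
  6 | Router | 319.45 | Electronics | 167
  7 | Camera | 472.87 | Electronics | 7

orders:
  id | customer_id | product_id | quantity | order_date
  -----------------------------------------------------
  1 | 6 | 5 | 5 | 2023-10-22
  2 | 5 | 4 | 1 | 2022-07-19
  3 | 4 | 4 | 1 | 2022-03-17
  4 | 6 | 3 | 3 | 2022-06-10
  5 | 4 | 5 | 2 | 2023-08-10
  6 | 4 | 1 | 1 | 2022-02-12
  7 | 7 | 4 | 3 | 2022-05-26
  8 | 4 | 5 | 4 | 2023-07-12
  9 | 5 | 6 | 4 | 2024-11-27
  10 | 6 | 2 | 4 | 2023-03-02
SELECT name, category FROM products WHERE category = 'Computing'

Execution result:
name | category
Tablet | Computing
Monitor | Computing
Printer | Computing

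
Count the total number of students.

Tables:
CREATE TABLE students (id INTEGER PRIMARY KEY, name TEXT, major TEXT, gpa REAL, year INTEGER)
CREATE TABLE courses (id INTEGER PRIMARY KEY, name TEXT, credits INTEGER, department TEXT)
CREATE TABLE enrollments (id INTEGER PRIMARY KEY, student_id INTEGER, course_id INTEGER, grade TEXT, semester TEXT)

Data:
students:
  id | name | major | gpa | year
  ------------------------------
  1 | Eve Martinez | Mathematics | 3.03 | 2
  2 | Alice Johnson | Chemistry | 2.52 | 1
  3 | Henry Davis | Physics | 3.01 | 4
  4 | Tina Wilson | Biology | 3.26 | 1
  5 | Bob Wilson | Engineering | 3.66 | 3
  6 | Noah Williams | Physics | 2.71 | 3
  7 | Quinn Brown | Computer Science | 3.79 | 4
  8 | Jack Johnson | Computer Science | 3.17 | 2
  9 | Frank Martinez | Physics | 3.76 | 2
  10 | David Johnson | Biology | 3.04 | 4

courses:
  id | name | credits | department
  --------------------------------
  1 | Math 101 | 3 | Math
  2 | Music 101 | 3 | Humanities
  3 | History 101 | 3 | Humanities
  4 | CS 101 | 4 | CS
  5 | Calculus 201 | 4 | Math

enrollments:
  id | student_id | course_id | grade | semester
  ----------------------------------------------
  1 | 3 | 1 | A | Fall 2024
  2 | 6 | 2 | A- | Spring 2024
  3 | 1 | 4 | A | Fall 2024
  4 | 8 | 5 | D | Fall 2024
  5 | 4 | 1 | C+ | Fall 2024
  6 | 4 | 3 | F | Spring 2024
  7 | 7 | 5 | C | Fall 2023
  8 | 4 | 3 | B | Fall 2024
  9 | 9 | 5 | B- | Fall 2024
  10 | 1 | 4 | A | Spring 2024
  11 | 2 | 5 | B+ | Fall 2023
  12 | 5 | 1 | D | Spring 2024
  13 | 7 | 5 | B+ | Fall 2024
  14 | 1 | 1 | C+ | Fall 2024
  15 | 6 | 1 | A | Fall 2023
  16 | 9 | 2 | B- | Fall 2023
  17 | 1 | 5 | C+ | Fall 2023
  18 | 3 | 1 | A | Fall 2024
SELECT COUNT(*) FROM students

Execution result:
10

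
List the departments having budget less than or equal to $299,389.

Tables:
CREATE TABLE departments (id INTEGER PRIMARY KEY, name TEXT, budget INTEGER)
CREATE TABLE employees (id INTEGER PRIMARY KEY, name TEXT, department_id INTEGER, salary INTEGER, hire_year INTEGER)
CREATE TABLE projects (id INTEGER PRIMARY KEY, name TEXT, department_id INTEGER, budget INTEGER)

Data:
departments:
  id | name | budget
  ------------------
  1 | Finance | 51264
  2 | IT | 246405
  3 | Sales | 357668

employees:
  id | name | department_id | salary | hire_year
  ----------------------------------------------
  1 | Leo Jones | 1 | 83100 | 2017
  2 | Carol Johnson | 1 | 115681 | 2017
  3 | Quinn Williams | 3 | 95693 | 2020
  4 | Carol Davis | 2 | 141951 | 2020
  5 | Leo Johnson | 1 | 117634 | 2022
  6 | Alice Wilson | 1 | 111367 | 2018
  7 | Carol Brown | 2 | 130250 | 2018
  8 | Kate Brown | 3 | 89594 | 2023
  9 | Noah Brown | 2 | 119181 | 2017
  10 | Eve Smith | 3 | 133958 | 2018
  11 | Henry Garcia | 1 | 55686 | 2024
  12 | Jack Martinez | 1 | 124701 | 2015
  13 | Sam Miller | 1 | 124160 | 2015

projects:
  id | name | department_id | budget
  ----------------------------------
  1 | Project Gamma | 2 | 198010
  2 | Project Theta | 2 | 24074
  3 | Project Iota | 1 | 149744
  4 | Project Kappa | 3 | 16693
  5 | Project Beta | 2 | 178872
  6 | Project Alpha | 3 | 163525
SELECT name, budget FROM departments WHERE budget <= 299389

Execution result:
name | budget
Finance | 51264
IT | 246405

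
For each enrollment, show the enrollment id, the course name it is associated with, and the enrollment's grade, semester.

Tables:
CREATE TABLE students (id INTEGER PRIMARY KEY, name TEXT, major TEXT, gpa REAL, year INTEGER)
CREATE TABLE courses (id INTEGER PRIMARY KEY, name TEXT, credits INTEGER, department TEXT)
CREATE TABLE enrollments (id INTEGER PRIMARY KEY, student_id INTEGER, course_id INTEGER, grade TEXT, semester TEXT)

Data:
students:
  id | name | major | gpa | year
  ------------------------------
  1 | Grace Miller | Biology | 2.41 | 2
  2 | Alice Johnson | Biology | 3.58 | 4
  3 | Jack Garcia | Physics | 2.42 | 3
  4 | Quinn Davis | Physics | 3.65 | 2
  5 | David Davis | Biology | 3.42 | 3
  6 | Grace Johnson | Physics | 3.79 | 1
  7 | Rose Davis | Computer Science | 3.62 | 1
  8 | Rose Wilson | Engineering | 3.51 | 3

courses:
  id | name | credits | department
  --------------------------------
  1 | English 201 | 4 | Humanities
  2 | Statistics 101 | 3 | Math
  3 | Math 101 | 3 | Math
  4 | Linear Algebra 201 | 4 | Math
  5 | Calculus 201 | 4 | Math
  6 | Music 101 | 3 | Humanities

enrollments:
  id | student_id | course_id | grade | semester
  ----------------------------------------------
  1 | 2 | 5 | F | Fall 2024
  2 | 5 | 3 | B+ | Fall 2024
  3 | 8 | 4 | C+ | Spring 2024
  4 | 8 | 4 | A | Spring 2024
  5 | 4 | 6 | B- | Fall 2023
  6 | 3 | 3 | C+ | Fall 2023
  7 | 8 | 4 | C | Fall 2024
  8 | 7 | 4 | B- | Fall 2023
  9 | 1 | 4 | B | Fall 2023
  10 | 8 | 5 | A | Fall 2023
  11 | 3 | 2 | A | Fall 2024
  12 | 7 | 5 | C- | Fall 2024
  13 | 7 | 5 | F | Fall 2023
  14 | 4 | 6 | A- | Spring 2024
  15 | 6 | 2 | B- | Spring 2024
SELECT c.id, p.name AS course, c.grade, c.semester FROM enrollments c JOIN courses p ON c.course_id = p.id

Execution result:
id | course | grade | semester
1 | Calculus 201 | F | Fall 2024
2 | Math 101 | B+ | Fall 2024
3 | Linear Algebra 201 | C+ | Spring 2024
4 | Linear Algebra 201 | A | Spring 2024
5 | Music 101 | B- | Fall 2023
6 | Math 101 | C+ | Fall 2023
7 | Linear Algebra 201 | C | Fall 2024
8 | Linear Algebra 201 | B- | Fall 2023
9 | Linear Algebra 201 | B | Fall 2023
10 | Calculus 201 | A | Fall 2023
11 | Statistics 101 | A | Fall 2024
12 | Calculus 201 | C- | Fall 2024
13 | Calculus 201 | F | Fall 2023
14 | Music 101 | A- | Spring 2024
15 | Statistics 101 | B- | Spring 2024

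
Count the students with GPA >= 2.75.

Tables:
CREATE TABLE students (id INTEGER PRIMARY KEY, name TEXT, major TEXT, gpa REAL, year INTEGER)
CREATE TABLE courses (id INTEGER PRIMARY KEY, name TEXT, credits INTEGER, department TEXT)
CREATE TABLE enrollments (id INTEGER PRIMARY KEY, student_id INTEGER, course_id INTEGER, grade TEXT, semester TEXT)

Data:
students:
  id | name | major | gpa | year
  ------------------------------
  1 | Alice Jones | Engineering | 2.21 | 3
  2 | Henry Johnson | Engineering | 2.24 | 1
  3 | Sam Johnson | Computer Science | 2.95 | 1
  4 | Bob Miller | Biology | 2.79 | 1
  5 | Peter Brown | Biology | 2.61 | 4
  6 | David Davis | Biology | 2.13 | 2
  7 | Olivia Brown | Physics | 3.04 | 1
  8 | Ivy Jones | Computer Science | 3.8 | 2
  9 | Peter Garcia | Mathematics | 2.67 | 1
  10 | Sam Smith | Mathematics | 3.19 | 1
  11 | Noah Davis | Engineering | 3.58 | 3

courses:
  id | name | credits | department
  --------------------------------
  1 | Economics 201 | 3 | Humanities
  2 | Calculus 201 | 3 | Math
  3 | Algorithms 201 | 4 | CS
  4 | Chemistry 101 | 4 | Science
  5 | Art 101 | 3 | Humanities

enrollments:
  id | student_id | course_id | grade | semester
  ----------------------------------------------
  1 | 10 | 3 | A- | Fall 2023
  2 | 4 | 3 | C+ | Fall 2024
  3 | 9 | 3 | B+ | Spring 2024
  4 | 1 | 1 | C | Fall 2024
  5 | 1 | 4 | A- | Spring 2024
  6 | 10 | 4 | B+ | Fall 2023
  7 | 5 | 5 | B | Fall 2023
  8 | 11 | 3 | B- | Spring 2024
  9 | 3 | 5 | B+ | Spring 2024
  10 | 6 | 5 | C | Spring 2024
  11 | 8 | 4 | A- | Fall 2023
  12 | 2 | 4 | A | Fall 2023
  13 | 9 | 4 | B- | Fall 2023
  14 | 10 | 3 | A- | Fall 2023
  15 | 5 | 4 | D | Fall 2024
SELECT COUNT(*) FROM students WHERE gpa >= 2.75

Execution result:
6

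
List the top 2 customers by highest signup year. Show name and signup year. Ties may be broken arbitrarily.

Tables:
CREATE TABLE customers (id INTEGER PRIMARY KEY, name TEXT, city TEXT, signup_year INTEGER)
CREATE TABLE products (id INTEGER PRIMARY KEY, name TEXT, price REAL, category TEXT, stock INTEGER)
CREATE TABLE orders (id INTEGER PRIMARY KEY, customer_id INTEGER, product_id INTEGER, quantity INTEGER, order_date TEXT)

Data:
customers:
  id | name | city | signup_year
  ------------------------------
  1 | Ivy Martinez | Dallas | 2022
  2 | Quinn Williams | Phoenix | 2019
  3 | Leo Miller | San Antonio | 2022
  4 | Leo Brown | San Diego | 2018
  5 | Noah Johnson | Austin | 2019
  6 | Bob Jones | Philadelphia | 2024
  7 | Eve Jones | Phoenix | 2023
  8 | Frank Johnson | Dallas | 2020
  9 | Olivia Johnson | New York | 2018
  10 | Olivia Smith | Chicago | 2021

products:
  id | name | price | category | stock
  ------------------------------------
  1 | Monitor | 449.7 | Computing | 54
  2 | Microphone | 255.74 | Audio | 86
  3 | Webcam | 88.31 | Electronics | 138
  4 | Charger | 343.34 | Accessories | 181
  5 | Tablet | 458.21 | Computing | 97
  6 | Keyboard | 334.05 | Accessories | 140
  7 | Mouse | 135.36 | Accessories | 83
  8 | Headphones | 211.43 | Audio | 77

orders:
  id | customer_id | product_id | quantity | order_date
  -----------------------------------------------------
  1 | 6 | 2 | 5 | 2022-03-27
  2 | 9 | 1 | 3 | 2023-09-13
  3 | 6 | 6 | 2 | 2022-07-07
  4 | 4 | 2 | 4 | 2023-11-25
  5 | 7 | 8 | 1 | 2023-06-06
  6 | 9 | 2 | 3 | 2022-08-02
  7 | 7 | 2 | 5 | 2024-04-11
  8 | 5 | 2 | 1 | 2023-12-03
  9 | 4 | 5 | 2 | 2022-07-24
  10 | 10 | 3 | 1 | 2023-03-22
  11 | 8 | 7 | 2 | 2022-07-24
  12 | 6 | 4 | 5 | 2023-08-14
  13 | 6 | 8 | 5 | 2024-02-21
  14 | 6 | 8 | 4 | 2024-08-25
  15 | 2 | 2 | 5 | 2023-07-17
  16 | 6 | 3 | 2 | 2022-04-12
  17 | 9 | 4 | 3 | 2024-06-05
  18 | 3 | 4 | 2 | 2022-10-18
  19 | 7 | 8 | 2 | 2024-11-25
SELECT name, signup_year FROM customers ORDER BY signup_year DESC LIMIT 2

Execution result:
name | signup_year
Bob Jones | 2024
Eve Jones | 2023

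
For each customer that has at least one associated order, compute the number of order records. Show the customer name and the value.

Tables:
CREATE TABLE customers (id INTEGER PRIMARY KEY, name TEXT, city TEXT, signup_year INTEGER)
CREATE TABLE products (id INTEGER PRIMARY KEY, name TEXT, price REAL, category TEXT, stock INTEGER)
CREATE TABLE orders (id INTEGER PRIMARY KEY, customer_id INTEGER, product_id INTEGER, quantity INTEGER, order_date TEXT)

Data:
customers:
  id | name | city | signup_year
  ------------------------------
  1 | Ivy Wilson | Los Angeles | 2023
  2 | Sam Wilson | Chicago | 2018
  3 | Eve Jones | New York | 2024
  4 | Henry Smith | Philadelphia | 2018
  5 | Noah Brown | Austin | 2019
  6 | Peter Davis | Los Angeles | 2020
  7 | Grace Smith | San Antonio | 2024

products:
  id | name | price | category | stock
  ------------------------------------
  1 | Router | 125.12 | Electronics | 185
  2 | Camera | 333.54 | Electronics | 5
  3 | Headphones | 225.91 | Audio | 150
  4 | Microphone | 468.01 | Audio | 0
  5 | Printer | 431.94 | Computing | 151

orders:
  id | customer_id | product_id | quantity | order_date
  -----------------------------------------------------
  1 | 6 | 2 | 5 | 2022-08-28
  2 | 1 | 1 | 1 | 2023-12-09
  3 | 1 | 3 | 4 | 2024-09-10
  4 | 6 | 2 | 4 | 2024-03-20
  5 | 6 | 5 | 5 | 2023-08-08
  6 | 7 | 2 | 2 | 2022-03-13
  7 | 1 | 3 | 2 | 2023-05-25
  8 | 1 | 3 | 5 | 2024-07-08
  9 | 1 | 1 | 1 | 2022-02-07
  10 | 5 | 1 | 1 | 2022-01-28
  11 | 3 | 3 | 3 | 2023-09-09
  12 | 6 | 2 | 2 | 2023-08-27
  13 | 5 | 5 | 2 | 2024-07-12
SELECT p.name, COUNT(*) AS n FROM orders c JOIN customers p ON c.customer_id = p.id GROUP BY p.id, p.name

Execution result:
name | n
Ivy Wilson | 5
Eve Jones | 1
Noah Brown | 2
Peter Davis | 4
Grace Smith | 1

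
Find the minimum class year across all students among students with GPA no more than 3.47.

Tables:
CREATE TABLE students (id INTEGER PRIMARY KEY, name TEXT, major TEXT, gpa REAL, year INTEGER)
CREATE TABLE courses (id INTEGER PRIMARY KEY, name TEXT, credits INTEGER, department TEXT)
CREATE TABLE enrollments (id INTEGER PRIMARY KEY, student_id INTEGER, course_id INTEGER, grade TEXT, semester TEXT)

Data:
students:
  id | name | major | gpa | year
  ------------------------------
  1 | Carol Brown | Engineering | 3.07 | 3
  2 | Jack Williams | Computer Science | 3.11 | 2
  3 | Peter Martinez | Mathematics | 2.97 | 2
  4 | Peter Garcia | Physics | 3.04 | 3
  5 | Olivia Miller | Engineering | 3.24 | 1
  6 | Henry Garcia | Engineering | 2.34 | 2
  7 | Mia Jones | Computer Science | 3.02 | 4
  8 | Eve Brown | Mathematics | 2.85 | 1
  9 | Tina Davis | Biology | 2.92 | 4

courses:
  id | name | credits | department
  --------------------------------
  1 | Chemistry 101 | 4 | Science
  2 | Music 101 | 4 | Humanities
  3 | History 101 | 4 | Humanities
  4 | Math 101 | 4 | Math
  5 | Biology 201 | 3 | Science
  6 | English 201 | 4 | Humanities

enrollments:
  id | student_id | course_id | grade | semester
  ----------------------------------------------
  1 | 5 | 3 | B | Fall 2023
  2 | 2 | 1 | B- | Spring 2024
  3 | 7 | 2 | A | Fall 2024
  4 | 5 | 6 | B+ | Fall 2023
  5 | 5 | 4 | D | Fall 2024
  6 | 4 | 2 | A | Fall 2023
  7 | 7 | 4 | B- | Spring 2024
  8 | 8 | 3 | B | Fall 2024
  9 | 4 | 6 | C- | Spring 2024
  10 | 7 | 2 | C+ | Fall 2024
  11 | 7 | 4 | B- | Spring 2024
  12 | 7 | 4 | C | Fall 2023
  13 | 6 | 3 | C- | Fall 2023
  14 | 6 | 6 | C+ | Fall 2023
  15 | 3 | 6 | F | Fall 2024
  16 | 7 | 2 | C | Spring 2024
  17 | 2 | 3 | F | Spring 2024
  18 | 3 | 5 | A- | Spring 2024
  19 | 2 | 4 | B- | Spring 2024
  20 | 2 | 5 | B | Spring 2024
SELECT MIN(year) FROM students WHERE gpa <= 3.47

Execution result:
1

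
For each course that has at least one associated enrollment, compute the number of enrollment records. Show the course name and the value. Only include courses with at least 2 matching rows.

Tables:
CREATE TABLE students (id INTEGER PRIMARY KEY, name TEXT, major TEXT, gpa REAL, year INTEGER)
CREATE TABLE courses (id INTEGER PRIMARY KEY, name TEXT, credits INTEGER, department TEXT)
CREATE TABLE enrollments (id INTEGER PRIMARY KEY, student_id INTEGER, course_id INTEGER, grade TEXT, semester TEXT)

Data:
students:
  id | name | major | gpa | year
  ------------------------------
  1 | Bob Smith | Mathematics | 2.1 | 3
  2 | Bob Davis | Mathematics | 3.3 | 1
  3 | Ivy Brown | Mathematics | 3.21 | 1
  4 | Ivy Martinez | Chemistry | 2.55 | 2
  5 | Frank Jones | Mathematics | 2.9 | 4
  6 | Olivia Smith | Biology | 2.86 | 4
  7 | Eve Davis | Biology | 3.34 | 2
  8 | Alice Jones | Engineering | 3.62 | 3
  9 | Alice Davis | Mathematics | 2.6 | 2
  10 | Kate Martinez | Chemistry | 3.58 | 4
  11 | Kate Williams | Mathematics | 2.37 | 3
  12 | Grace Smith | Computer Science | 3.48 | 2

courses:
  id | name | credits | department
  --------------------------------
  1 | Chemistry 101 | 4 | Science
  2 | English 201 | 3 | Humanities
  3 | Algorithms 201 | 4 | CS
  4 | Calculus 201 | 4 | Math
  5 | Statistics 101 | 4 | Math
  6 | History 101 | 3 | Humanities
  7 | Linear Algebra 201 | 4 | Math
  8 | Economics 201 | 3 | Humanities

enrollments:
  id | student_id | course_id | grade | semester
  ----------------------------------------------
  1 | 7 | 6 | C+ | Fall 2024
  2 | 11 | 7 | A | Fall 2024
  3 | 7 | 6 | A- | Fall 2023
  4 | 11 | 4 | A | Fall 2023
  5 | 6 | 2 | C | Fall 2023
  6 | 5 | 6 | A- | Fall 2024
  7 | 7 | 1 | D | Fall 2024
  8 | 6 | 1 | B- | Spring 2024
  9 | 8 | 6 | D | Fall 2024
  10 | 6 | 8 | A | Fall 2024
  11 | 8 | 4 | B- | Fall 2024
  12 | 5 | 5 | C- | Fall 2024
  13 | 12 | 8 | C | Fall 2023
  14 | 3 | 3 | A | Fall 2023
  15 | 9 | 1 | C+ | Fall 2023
SELECT p.name, COUNT(*) AS n FROM enrollments c JOIN courses p ON c.course_id = p.id GROUP BY p.id, p.name HAVING COUNT(*) >= 2

Execution result:
name | n
Chemistry 101 | 3
Calculus 201 | 2
History 101 | 4
Economics 201 | 2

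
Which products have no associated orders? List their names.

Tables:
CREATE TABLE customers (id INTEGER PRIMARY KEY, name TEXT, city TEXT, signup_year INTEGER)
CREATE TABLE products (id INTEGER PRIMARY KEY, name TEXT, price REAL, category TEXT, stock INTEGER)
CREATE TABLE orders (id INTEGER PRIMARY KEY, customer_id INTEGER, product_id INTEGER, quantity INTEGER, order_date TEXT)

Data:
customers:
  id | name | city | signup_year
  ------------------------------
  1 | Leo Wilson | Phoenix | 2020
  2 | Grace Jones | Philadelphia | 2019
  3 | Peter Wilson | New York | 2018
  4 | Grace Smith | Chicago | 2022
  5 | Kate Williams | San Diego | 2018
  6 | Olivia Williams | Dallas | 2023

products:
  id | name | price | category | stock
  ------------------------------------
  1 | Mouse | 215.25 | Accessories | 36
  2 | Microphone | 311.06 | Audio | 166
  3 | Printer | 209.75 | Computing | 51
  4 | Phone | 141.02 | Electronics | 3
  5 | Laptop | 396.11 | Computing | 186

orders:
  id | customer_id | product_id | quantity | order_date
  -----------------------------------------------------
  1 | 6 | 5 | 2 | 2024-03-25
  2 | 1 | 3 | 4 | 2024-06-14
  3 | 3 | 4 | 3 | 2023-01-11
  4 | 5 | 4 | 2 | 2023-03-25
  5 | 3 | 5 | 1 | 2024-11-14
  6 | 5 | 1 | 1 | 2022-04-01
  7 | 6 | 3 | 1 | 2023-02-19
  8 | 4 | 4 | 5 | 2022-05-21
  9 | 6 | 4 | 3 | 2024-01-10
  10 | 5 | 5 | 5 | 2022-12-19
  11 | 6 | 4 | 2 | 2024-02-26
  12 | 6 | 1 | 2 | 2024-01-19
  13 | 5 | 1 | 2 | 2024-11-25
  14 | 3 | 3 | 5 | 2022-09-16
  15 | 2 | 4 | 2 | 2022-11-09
SELECT p.name FROM products p LEFT JOIN orders c ON c.product_id = p.id WHERE c.id IS NULL

Execution result:
Microphone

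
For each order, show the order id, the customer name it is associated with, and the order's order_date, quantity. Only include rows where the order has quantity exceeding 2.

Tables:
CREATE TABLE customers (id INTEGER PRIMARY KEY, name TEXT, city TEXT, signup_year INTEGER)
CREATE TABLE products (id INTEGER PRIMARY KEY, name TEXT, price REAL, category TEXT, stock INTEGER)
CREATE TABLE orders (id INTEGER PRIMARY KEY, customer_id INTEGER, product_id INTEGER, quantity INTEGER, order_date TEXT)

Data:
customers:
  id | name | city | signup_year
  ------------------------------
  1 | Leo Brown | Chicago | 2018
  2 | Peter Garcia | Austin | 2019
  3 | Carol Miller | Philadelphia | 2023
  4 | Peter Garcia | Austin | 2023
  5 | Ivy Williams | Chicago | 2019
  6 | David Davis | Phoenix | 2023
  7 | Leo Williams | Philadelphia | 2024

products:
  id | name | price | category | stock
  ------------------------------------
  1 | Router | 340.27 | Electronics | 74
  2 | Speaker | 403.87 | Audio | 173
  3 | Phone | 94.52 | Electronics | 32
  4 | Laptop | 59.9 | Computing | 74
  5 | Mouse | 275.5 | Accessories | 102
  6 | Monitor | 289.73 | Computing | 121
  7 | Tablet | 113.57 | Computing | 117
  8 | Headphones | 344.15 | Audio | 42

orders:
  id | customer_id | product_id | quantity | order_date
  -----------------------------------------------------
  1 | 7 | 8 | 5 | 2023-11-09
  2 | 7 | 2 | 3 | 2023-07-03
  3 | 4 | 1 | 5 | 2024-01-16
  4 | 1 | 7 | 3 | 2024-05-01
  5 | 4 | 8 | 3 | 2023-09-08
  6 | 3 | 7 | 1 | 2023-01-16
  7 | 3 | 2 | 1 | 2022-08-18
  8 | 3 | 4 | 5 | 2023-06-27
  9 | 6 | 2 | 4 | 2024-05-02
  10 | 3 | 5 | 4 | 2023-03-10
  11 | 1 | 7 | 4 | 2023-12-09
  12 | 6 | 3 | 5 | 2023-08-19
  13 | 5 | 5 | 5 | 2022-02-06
SELECT c.id, p.name AS customer, c.order_date, c.quantity FROM orders c JOIN customers p ON c.customer_id = p.id WHERE c.quantity > 2

Execution result:
id | customer | order_date | quantity
1 | Leo Williams | 2023-11-09 | 5
2 | Leo Williams | 2023-07-03 | 3
3 | Peter Garcia | 2024-01-16 | 5
4 | Leo Brown | 2024-05-01 | 3
5 | Peter Garcia | 2023-09-08 | 3
8 | Carol Miller | 2023-06-27 | 5
9 | David Davis | 2024-05-02 | 4
10 | Carol Miller | 2023-03-10 | 4
11 | Leo Brown | 2023-12-09 | 4
12 | David Davis | 2023-08-19 | 5
13 | Ivy Williams | 2022-02-06 | 5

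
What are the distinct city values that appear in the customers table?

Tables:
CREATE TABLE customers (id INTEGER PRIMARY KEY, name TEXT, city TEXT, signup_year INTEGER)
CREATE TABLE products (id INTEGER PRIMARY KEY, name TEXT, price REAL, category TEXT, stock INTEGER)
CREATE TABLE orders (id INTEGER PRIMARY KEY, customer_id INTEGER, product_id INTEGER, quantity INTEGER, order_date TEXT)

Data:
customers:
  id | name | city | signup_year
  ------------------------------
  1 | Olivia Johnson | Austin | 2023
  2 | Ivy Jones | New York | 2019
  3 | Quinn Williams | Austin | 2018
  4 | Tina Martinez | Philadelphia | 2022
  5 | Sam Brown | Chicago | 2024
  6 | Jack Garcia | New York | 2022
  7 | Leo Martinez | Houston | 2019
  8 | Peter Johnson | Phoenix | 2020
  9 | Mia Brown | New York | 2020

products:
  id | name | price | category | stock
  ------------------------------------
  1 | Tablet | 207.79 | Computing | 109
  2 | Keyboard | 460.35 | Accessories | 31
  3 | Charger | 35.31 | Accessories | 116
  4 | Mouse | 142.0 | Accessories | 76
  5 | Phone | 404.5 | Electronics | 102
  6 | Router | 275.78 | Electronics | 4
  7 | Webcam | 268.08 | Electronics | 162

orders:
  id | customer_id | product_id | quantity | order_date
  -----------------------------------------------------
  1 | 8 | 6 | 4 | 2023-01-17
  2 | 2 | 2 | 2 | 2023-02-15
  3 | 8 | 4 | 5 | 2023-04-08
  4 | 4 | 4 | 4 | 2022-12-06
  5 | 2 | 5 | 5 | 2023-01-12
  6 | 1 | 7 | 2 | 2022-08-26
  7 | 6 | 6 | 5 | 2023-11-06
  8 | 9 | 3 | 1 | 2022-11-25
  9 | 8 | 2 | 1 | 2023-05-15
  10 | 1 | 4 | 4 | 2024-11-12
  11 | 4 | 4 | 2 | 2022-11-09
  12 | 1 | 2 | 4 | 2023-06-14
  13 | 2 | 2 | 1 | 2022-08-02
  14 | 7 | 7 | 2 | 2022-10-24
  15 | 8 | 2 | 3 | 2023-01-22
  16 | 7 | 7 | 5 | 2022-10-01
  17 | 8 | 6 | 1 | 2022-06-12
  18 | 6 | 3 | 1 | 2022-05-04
SELECT DISTINCT city FROM customers

Execution result:
city
Austin
New York
Philadelphia
Chicago
Houston
Phoenix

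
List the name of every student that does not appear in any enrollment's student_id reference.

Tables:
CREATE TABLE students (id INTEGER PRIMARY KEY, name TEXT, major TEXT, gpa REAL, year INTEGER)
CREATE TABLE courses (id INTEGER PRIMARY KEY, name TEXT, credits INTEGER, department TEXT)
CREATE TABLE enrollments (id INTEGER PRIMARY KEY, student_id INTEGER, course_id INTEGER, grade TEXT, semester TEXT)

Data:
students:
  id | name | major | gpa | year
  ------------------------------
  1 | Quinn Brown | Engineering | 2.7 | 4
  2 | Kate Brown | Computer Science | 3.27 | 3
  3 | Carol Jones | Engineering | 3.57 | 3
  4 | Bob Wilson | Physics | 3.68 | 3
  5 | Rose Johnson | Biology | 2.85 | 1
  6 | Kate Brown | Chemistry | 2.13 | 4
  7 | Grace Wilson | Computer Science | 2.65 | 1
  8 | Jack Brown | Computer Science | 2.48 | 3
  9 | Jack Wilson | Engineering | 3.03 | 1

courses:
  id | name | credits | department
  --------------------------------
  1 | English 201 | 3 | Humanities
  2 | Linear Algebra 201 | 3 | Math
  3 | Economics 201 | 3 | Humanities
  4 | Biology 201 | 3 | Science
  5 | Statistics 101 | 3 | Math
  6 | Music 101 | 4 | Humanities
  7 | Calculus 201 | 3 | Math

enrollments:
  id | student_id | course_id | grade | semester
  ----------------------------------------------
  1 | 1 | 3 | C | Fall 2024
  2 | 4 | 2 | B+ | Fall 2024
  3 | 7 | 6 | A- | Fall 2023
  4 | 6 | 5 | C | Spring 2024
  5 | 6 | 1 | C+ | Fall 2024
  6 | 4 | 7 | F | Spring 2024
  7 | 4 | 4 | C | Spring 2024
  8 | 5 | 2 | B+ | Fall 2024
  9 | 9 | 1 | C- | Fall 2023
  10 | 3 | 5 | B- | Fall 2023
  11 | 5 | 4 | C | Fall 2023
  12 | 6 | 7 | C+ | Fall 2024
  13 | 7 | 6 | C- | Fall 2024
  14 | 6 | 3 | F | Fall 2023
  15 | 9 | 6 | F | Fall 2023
SELECT p.name FROM students p LEFT JOIN enrollments c ON c.student_id = p.id WHERE c.id IS NULL

Execution result:
name
Kate Brown
Jack Brown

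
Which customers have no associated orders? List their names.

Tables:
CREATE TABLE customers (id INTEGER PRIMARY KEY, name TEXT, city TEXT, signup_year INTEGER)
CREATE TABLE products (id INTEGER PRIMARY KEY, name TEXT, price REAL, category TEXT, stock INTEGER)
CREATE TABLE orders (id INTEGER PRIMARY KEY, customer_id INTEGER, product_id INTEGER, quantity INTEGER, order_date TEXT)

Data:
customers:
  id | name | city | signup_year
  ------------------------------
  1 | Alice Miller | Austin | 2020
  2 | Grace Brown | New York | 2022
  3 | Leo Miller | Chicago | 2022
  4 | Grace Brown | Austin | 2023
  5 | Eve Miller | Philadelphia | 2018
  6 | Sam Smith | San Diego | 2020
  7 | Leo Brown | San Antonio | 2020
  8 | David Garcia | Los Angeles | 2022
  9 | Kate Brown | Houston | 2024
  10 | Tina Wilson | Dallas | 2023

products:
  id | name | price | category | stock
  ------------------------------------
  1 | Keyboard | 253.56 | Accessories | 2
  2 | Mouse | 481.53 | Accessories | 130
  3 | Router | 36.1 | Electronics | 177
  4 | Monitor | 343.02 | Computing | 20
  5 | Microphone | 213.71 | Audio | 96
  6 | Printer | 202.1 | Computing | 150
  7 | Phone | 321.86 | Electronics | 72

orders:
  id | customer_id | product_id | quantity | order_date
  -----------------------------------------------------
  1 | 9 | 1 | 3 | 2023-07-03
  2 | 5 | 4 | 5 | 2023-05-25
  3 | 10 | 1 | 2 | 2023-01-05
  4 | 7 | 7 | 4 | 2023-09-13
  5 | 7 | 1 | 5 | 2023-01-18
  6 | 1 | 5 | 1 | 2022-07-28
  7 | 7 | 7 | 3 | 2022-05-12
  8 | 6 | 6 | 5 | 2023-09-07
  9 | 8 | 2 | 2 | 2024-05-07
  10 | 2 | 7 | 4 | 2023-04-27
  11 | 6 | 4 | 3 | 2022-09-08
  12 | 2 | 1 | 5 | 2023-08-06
SELECT p.name FROM customers p LEFT JOIN orders c ON c.customer_id = p.id WHERE c.id IS NULL

Execution result:
name
Leo Miller
Grace Brown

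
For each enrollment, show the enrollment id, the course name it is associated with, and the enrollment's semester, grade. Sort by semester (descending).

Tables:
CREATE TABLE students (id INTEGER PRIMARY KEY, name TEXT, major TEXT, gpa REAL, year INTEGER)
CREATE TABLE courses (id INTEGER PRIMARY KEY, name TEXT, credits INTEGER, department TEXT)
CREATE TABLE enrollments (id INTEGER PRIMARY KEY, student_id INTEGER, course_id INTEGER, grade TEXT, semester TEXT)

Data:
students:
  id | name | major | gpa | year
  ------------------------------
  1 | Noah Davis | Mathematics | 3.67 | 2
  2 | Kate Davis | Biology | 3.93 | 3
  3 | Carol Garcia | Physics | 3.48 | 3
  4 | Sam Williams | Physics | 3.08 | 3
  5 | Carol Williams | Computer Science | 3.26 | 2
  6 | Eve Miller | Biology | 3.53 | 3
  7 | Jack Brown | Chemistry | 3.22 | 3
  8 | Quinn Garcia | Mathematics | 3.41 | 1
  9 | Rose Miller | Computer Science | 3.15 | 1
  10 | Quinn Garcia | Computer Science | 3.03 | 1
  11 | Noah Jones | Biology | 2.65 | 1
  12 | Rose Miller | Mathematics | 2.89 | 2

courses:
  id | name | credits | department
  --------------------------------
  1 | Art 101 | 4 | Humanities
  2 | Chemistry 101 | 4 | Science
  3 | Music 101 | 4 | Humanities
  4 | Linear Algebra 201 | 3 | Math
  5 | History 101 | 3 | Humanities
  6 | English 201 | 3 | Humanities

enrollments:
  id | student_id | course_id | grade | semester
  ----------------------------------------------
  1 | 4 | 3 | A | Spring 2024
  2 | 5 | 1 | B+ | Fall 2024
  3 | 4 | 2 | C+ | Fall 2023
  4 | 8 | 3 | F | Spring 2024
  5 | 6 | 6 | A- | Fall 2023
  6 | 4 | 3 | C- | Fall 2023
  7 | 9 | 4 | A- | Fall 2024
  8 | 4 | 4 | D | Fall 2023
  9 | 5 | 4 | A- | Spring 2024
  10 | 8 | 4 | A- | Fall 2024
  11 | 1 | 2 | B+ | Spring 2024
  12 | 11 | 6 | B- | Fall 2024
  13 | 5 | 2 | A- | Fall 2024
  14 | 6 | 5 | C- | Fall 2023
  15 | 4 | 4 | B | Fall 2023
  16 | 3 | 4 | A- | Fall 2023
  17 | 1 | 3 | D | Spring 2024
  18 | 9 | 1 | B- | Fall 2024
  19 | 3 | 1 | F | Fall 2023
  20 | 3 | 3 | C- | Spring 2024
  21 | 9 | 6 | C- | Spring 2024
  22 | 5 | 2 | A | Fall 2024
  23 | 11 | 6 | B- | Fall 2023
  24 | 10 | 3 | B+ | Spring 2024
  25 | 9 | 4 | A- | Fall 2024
SELECT c.id, p.name AS course, c.semester, c.grade FROM enrollments c JOIN courses p ON c.course_id = p.id ORDER BY c.semester DESC

Execution result:
id | course | semester | grade
1 | Music 101 | Spring 2024 | A
4 | Music 101 | Spring 2024 | F
9 | Linear Algebra 201 | Spring 2024 | A-
11 | Chemistry 101 | Spring 2024 | B+
17 | Music 101 | Spring 2024 | D
20 | Music 101 | Spring 2024 | C-
21 | English 201 | Spring 2024 | C-
24 | Music 101 | Spring 2024 | B+
2 | Art 101 | Fall 2024 | B+
7 | Linear Algebra 201 | Fall 2024 | A-
10 | Linear Algebra 201 | Fall 2024 | A-
12 | English 201 | Fall 2024 | B-
13 | Chemistry 101 | Fall 2024 | A-
18 | Art 101 | Fall 2024 | B-
22 | Chemistry 101 | Fall 2024 | A
25 | Linear Algebra 201 | Fall 2024 | A-
3 | Chemistry 101 | Fall 2023 | C+
5 | English 201 | Fall 2023 | A-
6 | Music 101 | Fall 2023 | C-
8 | Linear Algebra 201 | Fall 2023 | D
14 | History 101 | Fall 2023 | C-
15 | Linear Algebra 201 | Fall 2023 | B
16 | Linear Algebra 201 | Fall 2023 | A-
19 | Art 101 | Fall 2023 | F
23 | English 201 | Fall 2023 | B-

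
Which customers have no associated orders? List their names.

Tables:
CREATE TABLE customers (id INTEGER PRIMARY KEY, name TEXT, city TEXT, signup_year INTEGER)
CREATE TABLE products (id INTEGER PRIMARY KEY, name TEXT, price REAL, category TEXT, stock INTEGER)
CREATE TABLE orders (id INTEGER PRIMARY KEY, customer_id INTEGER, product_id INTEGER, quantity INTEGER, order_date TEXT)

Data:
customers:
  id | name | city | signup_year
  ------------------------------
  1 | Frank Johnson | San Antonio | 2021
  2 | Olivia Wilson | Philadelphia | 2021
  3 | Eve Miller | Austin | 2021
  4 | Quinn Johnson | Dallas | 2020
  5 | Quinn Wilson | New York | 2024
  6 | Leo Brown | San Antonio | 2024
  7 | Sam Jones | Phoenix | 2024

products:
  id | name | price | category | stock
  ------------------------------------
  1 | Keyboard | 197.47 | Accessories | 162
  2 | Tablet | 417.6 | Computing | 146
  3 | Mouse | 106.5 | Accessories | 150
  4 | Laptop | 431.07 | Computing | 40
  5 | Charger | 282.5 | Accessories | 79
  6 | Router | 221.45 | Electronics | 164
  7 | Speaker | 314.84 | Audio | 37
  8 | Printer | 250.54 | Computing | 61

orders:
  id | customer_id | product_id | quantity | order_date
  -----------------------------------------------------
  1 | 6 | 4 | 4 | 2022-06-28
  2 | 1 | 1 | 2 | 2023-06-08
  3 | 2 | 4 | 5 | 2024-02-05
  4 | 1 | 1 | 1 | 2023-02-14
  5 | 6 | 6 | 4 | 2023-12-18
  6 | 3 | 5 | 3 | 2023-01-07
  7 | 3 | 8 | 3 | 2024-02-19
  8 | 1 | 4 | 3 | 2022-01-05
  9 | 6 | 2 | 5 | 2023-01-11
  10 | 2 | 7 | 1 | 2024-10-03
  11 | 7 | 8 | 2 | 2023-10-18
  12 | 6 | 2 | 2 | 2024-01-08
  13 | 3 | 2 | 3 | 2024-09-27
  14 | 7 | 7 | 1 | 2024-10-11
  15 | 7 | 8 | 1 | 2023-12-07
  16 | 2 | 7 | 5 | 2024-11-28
SELECT p.name FROM customers p LEFT JOIN orders c ON c.customer_id = p.id WHERE c.id IS NULL

Execution result:
name
Quinn Johnson
Quinn Wilson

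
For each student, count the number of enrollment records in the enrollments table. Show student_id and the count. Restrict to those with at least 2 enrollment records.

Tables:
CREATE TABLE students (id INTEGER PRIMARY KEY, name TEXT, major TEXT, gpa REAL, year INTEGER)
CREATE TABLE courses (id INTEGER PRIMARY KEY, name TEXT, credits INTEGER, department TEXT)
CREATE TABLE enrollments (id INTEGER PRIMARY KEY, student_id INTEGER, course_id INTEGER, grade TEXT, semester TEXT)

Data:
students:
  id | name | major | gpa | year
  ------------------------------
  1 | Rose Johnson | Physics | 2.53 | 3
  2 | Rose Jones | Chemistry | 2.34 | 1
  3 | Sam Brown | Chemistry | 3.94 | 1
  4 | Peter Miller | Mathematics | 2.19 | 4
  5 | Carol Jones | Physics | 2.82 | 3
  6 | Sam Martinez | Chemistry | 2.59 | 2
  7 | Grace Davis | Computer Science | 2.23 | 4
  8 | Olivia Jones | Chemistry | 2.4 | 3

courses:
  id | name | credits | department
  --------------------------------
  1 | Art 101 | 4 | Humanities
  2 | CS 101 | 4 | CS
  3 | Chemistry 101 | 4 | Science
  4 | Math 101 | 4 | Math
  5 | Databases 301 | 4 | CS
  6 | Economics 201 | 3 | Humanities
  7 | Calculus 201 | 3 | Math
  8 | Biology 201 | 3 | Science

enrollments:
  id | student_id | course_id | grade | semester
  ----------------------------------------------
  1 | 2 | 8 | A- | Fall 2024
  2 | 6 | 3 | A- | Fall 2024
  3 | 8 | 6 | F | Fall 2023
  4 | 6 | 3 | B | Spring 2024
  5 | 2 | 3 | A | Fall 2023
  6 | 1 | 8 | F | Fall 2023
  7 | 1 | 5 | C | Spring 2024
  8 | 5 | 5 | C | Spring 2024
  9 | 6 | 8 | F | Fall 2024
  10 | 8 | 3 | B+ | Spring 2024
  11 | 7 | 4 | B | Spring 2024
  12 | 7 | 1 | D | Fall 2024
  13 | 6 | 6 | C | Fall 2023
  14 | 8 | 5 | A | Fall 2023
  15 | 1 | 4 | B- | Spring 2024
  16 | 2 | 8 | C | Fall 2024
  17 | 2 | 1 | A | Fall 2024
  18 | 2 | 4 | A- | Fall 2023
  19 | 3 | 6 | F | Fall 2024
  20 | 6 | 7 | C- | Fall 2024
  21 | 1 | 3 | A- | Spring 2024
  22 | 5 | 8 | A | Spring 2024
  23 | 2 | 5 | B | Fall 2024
SELECT student_id, COUNT(*) AS enrollment_count FROM enrollments GROUP BY student_id HAVING COUNT(*) >= 2

Execution result:
student_id | enrollment_count
1 | 4
2 | 6
5 | 2
6 | 5
7 | 2
8 | 3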